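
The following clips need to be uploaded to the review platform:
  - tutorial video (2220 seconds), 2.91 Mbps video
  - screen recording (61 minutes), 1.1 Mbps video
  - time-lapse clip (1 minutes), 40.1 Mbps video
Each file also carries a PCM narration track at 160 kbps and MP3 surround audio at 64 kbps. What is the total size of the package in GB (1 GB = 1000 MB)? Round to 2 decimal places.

Audio total: 160 + 64 = 224 kbps = 0.224 Mbps.
tutorial video: 3.134 Mbps × 2220 s = 6957.5 Mb
screen recording: 1.324 Mbps × 3660 s = 4845.8 Mb
time-lapse clip: 40.324 Mbps × 60 s = 2419.4 Mb
Total: 14222.8 Mb = 1777.8 MB.
= 1.778 GB.

1.78 GB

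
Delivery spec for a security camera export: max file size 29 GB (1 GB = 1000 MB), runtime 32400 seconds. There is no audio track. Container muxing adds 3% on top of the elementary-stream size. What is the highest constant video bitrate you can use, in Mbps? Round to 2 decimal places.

6.95 Mbps

Budget: 29 GB = 232000.0 Mb.
Stream payload after overhead: 232000.0 / 1.03 = 225242.7 Mb.
Total bitrate budget: 225242.7 Mb / 32400 s = 6.952 Mbps.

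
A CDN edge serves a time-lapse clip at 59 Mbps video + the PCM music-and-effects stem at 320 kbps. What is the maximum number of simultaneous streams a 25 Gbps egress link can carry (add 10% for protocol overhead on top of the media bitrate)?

Audio: 320 kbps = 0.320 Mbps.
Per-viewer media rate: 59.320 Mbps.
On the wire with 10% overhead: 65.252 Mbps.
25 Gbps = 25,000 Mbps; 25,000 / 65.252 = 383.13 → 383 viewers.

383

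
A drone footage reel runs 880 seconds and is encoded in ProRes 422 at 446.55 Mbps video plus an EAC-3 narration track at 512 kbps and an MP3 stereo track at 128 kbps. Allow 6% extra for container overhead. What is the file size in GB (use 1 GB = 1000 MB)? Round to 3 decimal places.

Audio total: 512 + 128 = 640 kbps = 0.640 Mbps.
Total bitrate: 446.55 + 0.640 = 447.190 Mbps.
Stream data: 447.190 Mbps × 880 s = 393527.2 Mb.
With 6% container overhead: ×1.06.
417,139 Mb ÷ 8 = 52,142 MB → 52.14 GB.

52.142 GB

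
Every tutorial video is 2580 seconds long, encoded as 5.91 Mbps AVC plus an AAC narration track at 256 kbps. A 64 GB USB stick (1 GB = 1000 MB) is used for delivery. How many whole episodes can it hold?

32

Audio: 256 kbps = 0.256 Mbps.
Total bitrate: 6.166 Mbps.
Per item: 6.166 Mbps × 2580 s = 15,908 Mb = 1,989 MB.
Capacity: 64 GB = 512,000 Mb; 32.18 items → 32 complete.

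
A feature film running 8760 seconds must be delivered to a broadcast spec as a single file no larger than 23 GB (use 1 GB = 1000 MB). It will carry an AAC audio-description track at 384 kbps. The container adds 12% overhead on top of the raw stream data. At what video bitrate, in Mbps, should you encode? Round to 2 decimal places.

18.37 Mbps

Budget: 23 GB = 184000.0 Mb.
Stream payload after overhead: 184000.0 / 1.12 = 164285.7 Mb.
Total bitrate budget: 164285.7 Mb / 8760 s = 18.754 Mbps.
Audio: 384 kbps = 0.384 Mbps.
Video: 18.754 − 0.384 = 18.370 Mbps.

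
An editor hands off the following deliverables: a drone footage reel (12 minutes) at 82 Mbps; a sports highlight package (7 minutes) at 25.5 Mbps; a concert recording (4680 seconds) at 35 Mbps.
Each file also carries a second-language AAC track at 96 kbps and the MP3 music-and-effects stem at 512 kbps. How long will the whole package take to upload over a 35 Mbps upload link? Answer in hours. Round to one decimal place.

1.9 hours

Audio total: 96 + 512 = 608 kbps = 0.608 Mbps.
drone footage reel: 82.608 Mbps × 720 s = 59477.8 Mb
sports highlight package: 26.108 Mbps × 420 s = 10965.4 Mb
concert recording: 35.608 Mbps × 4680 s = 166645.4 Mb
Total: 237088.6 Mb = 29636.1 MB.
At 35 Mbps: 237088.6 / 35 = 6774 s ≈ 1.88 hours.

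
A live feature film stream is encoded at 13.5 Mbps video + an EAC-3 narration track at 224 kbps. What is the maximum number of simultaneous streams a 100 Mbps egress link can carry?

7

Audio: 224 kbps = 0.224 Mbps.
Per-viewer media rate: 13.724 Mbps.
100 Mbps = 100.0 Mbps; 100.0 / 13.724 = 7.29 → 7 viewers.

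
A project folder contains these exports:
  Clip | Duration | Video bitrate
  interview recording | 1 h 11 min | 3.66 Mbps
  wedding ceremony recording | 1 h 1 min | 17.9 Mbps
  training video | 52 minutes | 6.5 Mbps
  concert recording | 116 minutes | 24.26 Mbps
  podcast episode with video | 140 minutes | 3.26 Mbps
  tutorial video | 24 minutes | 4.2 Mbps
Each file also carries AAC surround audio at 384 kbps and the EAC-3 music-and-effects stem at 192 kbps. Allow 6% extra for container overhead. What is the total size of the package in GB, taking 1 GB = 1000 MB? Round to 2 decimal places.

Audio total: 384 + 192 = 576 kbps = 0.576 Mbps.
interview recording: 4.236 Mbps × 4260 s × 1.06 = 19128.1 Mb
wedding ceremony recording: 18.476 Mbps × 3660 s × 1.06 = 71679.5 Mb
training video: 7.076 Mbps × 3120 s × 1.06 = 23401.7 Mb
concert recording: 24.836 Mbps × 6960 s × 1.06 = 183230.1 Mb
podcast episode with video: 3.836 Mbps × 8400 s × 1.06 = 34155.7 Mb
tutorial video: 4.776 Mbps × 1440 s × 1.06 = 7290.1 Mb
Total: 338885.2 Mb = 42360.7 MB.
= 42.36 GB.

42.36 GB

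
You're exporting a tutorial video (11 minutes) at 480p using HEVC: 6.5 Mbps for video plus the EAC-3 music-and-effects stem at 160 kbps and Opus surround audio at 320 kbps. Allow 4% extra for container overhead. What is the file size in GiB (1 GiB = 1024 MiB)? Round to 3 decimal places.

0.558 GiB

11 min = 660 s
Audio total: 160 + 320 = 480 kbps = 0.480 Mbps.
Total bitrate: 6.5 + 0.480 = 6.980 Mbps.
Stream data: 6.980 Mbps × 660 s = 4606.8 Mb.
With 4% container overhead: ×1.04.
4,791 Mb = 598,884,000 bytes ÷ 1,073,741,824 = 0.5578 GiB.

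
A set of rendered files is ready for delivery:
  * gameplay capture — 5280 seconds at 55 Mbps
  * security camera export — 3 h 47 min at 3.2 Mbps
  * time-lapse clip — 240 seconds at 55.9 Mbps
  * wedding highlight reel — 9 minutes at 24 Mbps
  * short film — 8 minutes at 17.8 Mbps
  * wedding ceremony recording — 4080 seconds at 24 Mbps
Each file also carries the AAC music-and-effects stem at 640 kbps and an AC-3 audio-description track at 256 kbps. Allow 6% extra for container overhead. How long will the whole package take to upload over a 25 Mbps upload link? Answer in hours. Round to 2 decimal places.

5.75 hours

Audio total: 640 + 256 = 896 kbps = 0.896 Mbps.
gameplay capture: 55.896 Mbps × 5280 s × 1.06 = 312838.7 Mb
security camera export: 4.096 Mbps × 13620 s × 1.06 = 59134.8 Mb
time-lapse clip: 56.796 Mbps × 240 s × 1.06 = 14448.9 Mb
wedding highlight reel: 24.896 Mbps × 540 s × 1.06 = 14250.5 Mb
short film: 18.696 Mbps × 480 s × 1.06 = 9512.5 Mb
wedding ceremony recording: 24.896 Mbps × 4080 s × 1.06 = 107670.2 Mb
Total: 517855.6 Mb = 64732.0 MB.
At 25 Mbps: 517855.6 / 25 = 20714 s ≈ 5.75 hours.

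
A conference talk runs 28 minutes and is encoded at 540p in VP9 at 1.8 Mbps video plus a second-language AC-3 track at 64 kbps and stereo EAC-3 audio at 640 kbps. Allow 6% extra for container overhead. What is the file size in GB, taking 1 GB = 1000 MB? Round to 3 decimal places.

0.557 GB

28 min = 1680 s
Audio total: 64 + 640 = 704 kbps = 0.704 Mbps.
Total bitrate: 1.8 + 0.704 = 2.504 Mbps.
Stream data: 2.504 Mbps × 1680 s = 4206.7 Mb.
With 6% container overhead: ×1.06.
4,459 Mb ÷ 8 = 557.4 MB → 0.5574 GB.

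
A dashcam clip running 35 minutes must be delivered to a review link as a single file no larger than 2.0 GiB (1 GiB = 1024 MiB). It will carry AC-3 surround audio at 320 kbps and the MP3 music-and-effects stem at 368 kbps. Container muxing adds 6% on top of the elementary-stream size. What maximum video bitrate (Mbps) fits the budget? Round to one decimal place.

7.0 Mbps

Budget: 2.0 GiB = 17179.9 Mb.
Stream payload after overhead: 17179.9 / 1.06 = 16207.4 Mb.
35 min = 2100 s
Total bitrate budget: 16207.4 Mb / 2100 s = 7.718 Mbps.
Audio total: 320 + 368 = 688 kbps = 0.688 Mbps.
Video: 7.718 − 0.688 = 7.030 Mbps.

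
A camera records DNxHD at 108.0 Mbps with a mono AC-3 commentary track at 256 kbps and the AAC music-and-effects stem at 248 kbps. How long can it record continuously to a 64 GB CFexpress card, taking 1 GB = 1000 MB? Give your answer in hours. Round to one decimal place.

Audio total: 256 + 248 = 504 kbps = 0.504 Mbps.
Total bitrate: 108.0 + 0.504 = 108.504 Mbps.
Capacity: 64 GB = 512,000 Mb.
Recording time: 512,000 / 108.504 = 4,719 s ≈ 1.31 hours.

1.3 hours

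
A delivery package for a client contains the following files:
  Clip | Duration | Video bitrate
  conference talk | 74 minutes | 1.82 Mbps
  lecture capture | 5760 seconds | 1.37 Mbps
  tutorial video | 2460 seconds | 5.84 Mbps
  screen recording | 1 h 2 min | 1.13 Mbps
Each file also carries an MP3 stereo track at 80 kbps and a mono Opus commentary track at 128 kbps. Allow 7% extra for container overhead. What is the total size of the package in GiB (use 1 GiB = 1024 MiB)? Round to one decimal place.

4.7 GiB

Audio total: 80 + 128 = 208 kbps = 0.208 Mbps.
conference talk: 2.028 Mbps × 4440 s × 1.07 = 9634.6 Mb
lecture capture: 1.578 Mbps × 5760 s × 1.07 = 9725.5 Mb
tutorial video: 6.048 Mbps × 2460 s × 1.07 = 15919.5 Mb
screen recording: 1.338 Mbps × 3720 s × 1.07 = 5325.8 Mb
Total: 40605.5 Mb = 5075.7 MB.
= 4.727 GiB.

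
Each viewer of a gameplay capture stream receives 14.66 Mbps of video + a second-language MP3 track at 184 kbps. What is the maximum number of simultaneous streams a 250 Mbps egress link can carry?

Audio: 184 kbps = 0.184 Mbps.
Per-viewer media rate: 14.844 Mbps.
250 Mbps = 250.0 Mbps; 250.0 / 14.844 = 16.84 → 16 viewers.

16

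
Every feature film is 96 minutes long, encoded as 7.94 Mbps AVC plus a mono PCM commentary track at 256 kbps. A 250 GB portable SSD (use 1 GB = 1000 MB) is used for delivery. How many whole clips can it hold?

96 min = 5760 s
Audio: 256 kbps = 0.256 Mbps.
Total bitrate: 8.196 Mbps.
Per item: 8.196 Mbps × 5760 s = 47,209 Mb = 5,901 MB.
Capacity: 250 GB = 2,000,000 Mb; 42.36 items → 42 complete.

42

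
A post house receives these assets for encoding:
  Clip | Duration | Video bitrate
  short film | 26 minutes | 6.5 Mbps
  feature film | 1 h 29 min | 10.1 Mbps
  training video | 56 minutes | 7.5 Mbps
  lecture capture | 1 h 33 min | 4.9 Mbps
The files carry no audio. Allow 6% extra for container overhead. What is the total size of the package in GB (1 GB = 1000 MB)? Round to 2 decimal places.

15.45 GB

short film: 6.500 Mbps × 1560 s × 1.06 = 10748.4 Mb
feature film: 10.100 Mbps × 5340 s × 1.06 = 57170.0 Mb
training video: 7.500 Mbps × 3360 s × 1.06 = 26712.0 Mb
lecture capture: 4.900 Mbps × 5580 s × 1.06 = 28982.5 Mb
Total: 123613.0 Mb = 15451.6 MB.
= 15.45 GB.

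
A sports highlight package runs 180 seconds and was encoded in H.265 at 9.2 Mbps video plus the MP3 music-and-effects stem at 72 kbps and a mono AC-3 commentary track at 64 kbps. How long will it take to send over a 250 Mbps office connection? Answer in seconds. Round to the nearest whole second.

Audio total: 72 + 64 = 136 kbps = 0.136 Mbps.
Total bitrate: 9.336 Mbps.
File: 9.336 Mbps × 180 s = 1680.5 Mb.
At 250 Mbps: 1680.5 / 250 = 6.7 s ≈ 6.72 seconds.

7 seconds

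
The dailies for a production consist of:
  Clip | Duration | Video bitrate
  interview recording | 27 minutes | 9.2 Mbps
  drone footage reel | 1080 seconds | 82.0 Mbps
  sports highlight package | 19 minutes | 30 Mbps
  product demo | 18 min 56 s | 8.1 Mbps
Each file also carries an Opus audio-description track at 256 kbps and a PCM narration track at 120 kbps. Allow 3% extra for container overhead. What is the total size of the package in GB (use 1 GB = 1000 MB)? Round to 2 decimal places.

19.15 GB

Audio total: 256 + 120 = 376 kbps = 0.376 Mbps.
interview recording: 9.576 Mbps × 1620 s × 1.03 = 15978.5 Mb
drone footage reel: 82.376 Mbps × 1080 s × 1.03 = 91635.1 Mb
sports highlight package: 30.376 Mbps × 1140 s × 1.03 = 35667.5 Mb
product demo: 8.476 Mbps × 1136 s × 1.03 = 9917.6 Mb
Total: 153198.7 Mb = 19149.8 MB.
= 19.15 GB.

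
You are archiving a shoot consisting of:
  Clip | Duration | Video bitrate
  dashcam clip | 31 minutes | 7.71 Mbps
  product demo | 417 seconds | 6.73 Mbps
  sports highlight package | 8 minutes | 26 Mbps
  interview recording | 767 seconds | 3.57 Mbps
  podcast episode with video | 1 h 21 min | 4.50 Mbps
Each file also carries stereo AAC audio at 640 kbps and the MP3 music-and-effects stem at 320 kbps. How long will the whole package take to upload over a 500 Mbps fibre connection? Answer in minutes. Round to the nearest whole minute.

Audio total: 640 + 320 = 960 kbps = 0.960 Mbps.
dashcam clip: 8.670 Mbps × 1860 s = 16126.2 Mb
product demo: 7.690 Mbps × 417 s = 3206.7 Mb
sports highlight package: 26.960 Mbps × 480 s = 12940.8 Mb
interview recording: 4.530 Mbps × 767 s = 3474.5 Mb
podcast episode with video: 5.460 Mbps × 4860 s = 26535.6 Mb
Total: 62283.8 Mb = 7785.5 MB.
At 500 Mbps: 62283.8 / 500 = 125 s ≈ 2.08 minutes.

2 minutes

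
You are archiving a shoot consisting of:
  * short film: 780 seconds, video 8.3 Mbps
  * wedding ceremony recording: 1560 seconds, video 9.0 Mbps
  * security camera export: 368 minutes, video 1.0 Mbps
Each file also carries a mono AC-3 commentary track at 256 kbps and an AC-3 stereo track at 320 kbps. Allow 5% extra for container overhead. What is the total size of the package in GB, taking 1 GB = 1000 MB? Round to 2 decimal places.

Audio total: 256 + 320 = 576 kbps = 0.576 Mbps.
short film: 8.876 Mbps × 780 s × 1.05 = 7269.4 Mb
wedding ceremony recording: 9.576 Mbps × 1560 s × 1.05 = 15685.5 Mb
security camera export: 1.576 Mbps × 22080 s × 1.05 = 36538.0 Mb
Total: 59492.9 Mb = 7436.6 MB.
= 7.437 GB.

7.44 GB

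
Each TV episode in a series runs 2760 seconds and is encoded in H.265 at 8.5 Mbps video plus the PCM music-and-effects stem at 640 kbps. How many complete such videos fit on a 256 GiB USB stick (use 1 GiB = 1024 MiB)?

Audio: 640 kbps = 0.640 Mbps.
Total bitrate: 9.140 Mbps.
Per item: 9.140 Mbps × 2760 s = 25,226 Mb = 3,153 MB.
Capacity: 256 GiB = 2,199,023 Mb; 87.17 items → 87 complete.

87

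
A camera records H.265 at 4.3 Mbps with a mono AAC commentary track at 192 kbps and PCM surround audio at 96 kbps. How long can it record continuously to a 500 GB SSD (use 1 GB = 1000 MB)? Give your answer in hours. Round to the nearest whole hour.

242 hours

Audio total: 192 + 96 = 288 kbps = 0.288 Mbps.
Total bitrate: 4.3 + 0.288 = 4.588 Mbps.
Capacity: 500 GB = 4,000,000 Mb.
Recording time: 4,000,000 / 4.588 = 871,840 s ≈ 242 hours.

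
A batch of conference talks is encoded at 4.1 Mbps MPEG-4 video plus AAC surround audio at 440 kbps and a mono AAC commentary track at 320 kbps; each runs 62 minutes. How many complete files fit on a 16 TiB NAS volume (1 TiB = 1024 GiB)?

7784

62 min = 3720 s
Audio total: 440 + 320 = 760 kbps = 0.760 Mbps.
Total bitrate: 4.860 Mbps.
Per item: 4.860 Mbps × 3720 s = 18,079 Mb = 2,260 MB.
Capacity: 16 TiB = 140,737,488 Mb; 7784.50 items → 7784 complete.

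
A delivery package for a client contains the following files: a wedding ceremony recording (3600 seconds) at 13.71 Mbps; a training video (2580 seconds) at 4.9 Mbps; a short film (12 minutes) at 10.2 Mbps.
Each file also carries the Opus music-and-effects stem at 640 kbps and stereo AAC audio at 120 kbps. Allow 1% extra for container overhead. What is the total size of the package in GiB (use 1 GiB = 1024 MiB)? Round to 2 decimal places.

8.77 GiB

Audio total: 640 + 120 = 760 kbps = 0.760 Mbps.
wedding ceremony recording: 14.470 Mbps × 3600 s × 1.01 = 52612.9 Mb
training video: 5.660 Mbps × 2580 s × 1.01 = 14748.8 Mb
short film: 10.960 Mbps × 720 s × 1.01 = 7970.1 Mb
Total: 75331.9 Mb = 9416.5 MB.
= 8.770 GiB.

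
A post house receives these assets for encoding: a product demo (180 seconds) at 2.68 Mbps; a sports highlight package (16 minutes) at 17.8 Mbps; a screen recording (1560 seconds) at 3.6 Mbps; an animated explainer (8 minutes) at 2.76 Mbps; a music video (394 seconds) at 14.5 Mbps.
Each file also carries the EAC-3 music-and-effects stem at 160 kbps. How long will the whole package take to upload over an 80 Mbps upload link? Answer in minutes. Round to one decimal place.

6.4 minutes

Audio: 160 kbps = 0.160 Mbps.
product demo: 2.840 Mbps × 180 s = 511.2 Mb
sports highlight package: 17.960 Mbps × 960 s = 17241.6 Mb
screen recording: 3.760 Mbps × 1560 s = 5865.6 Mb
animated explainer: 2.920 Mbps × 480 s = 1401.6 Mb
music video: 14.660 Mbps × 394 s = 5776.0 Mb
Total: 30796.0 Mb = 3849.5 MB.
At 80 Mbps: 30796.0 / 80 = 385 s ≈ 6.42 minutes.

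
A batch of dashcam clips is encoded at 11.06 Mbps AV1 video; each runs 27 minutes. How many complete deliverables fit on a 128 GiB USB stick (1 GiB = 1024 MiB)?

61

27 min = 1620 s
Per item: 11.060 Mbps × 1620 s = 17,917 Mb = 2,240 MB.
Capacity: 128 GiB = 1,099,512 Mb; 61.37 items → 61 complete.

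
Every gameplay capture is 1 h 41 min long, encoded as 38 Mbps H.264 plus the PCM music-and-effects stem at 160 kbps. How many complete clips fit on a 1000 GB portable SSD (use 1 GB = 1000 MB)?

34

1 h 41 min = 101 min = 6060 s
Audio: 160 kbps = 0.160 Mbps.
Total bitrate: 38.160 Mbps.
Per item: 38.160 Mbps × 6060 s = 231,250 Mb = 28,906 MB.
Capacity: 1000 GB = 8,000,000 Mb; 34.59 items → 34 complete.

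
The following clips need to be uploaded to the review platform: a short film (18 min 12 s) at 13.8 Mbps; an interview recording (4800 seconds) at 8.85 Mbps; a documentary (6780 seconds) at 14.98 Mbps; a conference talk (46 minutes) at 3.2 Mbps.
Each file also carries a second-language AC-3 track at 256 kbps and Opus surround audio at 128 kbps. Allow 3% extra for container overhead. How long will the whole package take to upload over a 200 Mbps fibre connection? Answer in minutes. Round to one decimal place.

Audio total: 256 + 128 = 384 kbps = 0.384 Mbps.
short film: 14.184 Mbps × 1092 s × 1.03 = 15953.6 Mb
interview recording: 9.234 Mbps × 4800 s × 1.03 = 45652.9 Mb
documentary: 15.364 Mbps × 6780 s × 1.03 = 107293.0 Mb
conference talk: 3.584 Mbps × 2760 s × 1.03 = 10188.6 Mb
Total: 179088.0 Mb = 22386.0 MB.
At 200 Mbps: 179088.0 / 200 = 895 s ≈ 14.9 minutes.

14.9 minutes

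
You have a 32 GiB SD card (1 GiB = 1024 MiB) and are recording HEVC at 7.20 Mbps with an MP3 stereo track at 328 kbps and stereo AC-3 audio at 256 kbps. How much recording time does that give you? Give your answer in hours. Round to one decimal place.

9.8 hours

Audio total: 328 + 256 = 584 kbps = 0.584 Mbps.
Total bitrate: 7.20 + 0.584 = 7.784 Mbps.
Capacity: 32 GiB = 274,878 Mb.
Recording time: 274,878 / 7.784 = 35,313 s ≈ 9.81 hours.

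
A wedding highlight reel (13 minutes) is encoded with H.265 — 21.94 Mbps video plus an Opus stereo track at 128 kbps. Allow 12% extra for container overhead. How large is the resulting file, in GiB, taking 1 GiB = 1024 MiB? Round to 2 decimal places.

13 min = 780 s
Audio: 128 kbps = 0.128 Mbps.
Total bitrate: 21.94 + 0.128 = 22.068 Mbps.
Stream data: 22.068 Mbps × 780 s = 17213.0 Mb.
With 12% container overhead: ×1.12.
19,279 Mb = 2,409,825,600 bytes ÷ 1,073,741,824 = 2.244 GiB.

2.24 GiB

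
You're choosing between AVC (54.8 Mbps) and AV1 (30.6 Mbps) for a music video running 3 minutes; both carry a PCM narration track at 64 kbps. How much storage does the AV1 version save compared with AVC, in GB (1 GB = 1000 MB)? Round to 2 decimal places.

0.54 GB

3 min = 180 s
Audio: 64 kbps = 0.064 Mbps.
AVC: 54.864 Mbps × 180 s = 9875.5 Mb = 1.234 GB.
AV1: 30.664 Mbps × 180 s = 5519.5 Mb = 0.690 GB.
Saving: 1.234 − 0.690 = 0.544 GB.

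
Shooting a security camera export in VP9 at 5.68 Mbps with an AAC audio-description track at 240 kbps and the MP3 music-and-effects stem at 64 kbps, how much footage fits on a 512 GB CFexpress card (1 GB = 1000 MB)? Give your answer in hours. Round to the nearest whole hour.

Audio total: 240 + 64 = 304 kbps = 0.304 Mbps.
Total bitrate: 5.68 + 0.304 = 5.984 Mbps.
Capacity: 512 GB = 4,096,000 Mb.
Recording time: 4,096,000 / 5.984 = 684,492 s ≈ 190 hours.

190 hours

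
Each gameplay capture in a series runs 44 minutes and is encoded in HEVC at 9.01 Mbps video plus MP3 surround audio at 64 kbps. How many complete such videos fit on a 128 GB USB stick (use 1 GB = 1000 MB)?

42

44 min = 2640 s
Audio: 64 kbps = 0.064 Mbps.
Total bitrate: 9.074 Mbps.
Per item: 9.074 Mbps × 2640 s = 23,955 Mb = 2,994 MB.
Capacity: 128 GB = 1,024,000 Mb; 42.75 items → 42 complete.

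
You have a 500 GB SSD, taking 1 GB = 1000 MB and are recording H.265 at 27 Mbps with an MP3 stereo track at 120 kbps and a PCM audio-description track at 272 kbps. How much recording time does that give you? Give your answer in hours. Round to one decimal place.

Audio total: 120 + 272 = 392 kbps = 0.392 Mbps.
Total bitrate: 27 + 0.392 = 27.392 Mbps.
Capacity: 500 GB = 4,000,000 Mb.
Recording time: 4,000,000 / 27.392 = 146,028 s ≈ 40.6 hours.

40.6 hours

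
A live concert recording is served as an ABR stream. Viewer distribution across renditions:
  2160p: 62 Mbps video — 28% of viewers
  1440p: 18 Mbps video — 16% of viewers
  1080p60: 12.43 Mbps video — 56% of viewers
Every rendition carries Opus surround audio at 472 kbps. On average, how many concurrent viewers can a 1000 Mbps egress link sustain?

36

Audio: 472 kbps = 0.472 Mbps.
Average per-viewer bitrate: 0.28×62.472 + 0.16×18.472 + 0.56×12.902 = 27.673 Mbps.
1000 Mbps = 1,000 Mbps; 1,000 / 27.673 = 36.14 → 36.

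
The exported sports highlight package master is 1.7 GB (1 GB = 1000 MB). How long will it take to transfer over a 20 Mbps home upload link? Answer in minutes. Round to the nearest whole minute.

11 minutes

File: 1.7 GB = 13600.0 Mb.
At 20 Mbps: 13600.0 / 20 = 680.0 s ≈ 11.3 minutes.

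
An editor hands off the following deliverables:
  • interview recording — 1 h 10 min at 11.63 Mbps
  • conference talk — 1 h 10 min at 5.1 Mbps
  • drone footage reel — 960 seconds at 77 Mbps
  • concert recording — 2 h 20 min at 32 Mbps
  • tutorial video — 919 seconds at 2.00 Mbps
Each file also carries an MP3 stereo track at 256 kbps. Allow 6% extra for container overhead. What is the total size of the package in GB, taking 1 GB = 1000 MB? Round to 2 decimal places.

Audio: 256 kbps = 0.256 Mbps.
interview recording: 11.886 Mbps × 4200 s × 1.06 = 52916.5 Mb
conference talk: 5.356 Mbps × 4200 s × 1.06 = 23844.9 Mb
drone footage reel: 77.256 Mbps × 960 s × 1.06 = 78615.7 Mb
concert recording: 32.256 Mbps × 8400 s × 1.06 = 287207.4 Mb
tutorial video: 2.256 Mbps × 919 s × 1.06 = 2197.7 Mb
Total: 444782.2 Mb = 55597.8 MB.
= 55.60 GB.

55.60 GB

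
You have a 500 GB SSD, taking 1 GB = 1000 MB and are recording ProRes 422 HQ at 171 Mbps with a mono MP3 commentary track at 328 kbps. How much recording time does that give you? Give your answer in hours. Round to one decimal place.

Audio: 328 kbps = 0.328 Mbps.
Total bitrate: 171 + 0.328 = 171.328 Mbps.
Capacity: 500 GB = 4,000,000 Mb.
Recording time: 4,000,000 / 171.328 = 23,347 s ≈ 6.49 hours.

6.5 hours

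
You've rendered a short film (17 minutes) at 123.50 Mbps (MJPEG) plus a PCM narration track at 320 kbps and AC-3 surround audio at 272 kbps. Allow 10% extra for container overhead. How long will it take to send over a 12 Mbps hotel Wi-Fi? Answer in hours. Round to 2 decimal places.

3.22 hours

17 min = 1020 s
Audio total: 320 + 272 = 592 kbps = 0.592 Mbps.
Total bitrate: 124.092 Mbps.
File: 124.092 Mbps × 1020 s = 126573.8 Mb.
With 10% container overhead: ×1.10. → 139231.2 Mb.
At 12 Mbps: 139231.2 / 12 = 11602.6 s ≈ 3.22 hours.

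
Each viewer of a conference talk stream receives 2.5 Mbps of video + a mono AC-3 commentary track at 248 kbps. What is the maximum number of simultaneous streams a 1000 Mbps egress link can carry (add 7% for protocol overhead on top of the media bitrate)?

340

Audio: 248 kbps = 0.248 Mbps.
Per-viewer media rate: 2.748 Mbps.
On the wire with 7% overhead: 2.940 Mbps.
1000 Mbps = 1,000 Mbps; 1,000 / 2.940 = 340.09 → 340 viewers.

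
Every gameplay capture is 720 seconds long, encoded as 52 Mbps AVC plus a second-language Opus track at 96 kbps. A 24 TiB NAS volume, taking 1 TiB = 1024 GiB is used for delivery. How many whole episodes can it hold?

5628

Audio: 96 kbps = 0.096 Mbps.
Total bitrate: 52.096 Mbps.
Per item: 52.096 Mbps × 720 s = 37,509 Mb = 4,689 MB.
Capacity: 24 TiB = 211,106,233 Mb; 5628.13 items → 5628 complete.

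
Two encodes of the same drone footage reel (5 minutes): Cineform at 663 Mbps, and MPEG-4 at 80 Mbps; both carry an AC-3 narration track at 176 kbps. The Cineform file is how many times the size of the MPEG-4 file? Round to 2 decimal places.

8.27

5 min = 300 s
Audio: 176 kbps = 0.176 Mbps.
Cineform: 663.176 Mbps × 300 s = 198952.8 Mb = 24.869 GB.
MPEG-4: 80.176 Mbps × 300 s = 24052.8 Mb = 3.007 GB.
Ratio: 24.869 / 3.007 = 8.272.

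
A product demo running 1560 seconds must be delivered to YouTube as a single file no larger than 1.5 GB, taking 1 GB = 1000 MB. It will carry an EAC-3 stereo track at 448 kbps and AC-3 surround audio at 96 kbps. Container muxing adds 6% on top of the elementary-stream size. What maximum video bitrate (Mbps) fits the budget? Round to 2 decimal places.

Budget: 1.5 GB = 12000.0 Mb.
Stream payload after overhead: 12000.0 / 1.06 = 11320.8 Mb.
Total bitrate budget: 11320.8 Mb / 1560 s = 7.257 Mbps.
Audio total: 448 + 96 = 544 kbps = 0.544 Mbps.
Video: 7.257 − 0.544 = 6.713 Mbps.

6.71 Mbps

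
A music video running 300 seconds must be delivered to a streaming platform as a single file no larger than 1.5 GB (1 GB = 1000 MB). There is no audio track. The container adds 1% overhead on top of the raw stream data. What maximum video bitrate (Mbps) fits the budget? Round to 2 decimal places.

Budget: 1.5 GB = 12000.0 Mb.
Stream payload after overhead: 12000.0 / 1.01 = 11881.2 Mb.
Total bitrate budget: 11881.2 Mb / 300 s = 39.604 Mbps.

39.60 Mbps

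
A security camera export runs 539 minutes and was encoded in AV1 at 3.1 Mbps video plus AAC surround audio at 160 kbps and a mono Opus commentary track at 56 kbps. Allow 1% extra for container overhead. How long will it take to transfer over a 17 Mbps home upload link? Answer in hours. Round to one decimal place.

1.8 hours

539 min = 32340 s
Audio total: 160 + 56 = 216 kbps = 0.216 Mbps.
Total bitrate: 3.316 Mbps.
File: 3.316 Mbps × 32340 s = 107239.4 Mb.
With 1% container overhead: ×1.01. → 108311.8 Mb.
At 17 Mbps: 108311.8 / 17 = 6371.3 s ≈ 1.77 hours.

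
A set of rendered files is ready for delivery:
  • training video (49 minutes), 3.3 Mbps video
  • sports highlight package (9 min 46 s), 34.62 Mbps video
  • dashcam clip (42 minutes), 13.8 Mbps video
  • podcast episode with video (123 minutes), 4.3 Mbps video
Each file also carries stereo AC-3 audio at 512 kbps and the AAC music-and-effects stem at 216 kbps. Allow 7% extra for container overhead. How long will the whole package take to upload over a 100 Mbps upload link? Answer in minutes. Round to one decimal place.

19.0 minutes

Audio total: 512 + 216 = 728 kbps = 0.728 Mbps.
training video: 4.028 Mbps × 2940 s × 1.07 = 12671.3 Mb
sports highlight package: 35.348 Mbps × 586 s × 1.07 = 22163.9 Mb
dashcam clip: 14.528 Mbps × 2520 s × 1.07 = 39173.3 Mb
podcast episode with video: 5.028 Mbps × 7380 s × 1.07 = 39704.1 Mb
Total: 113712.6 Mb = 14214.1 MB.
At 100 Mbps: 113712.6 / 100 = 1137 s ≈ 19 minutes.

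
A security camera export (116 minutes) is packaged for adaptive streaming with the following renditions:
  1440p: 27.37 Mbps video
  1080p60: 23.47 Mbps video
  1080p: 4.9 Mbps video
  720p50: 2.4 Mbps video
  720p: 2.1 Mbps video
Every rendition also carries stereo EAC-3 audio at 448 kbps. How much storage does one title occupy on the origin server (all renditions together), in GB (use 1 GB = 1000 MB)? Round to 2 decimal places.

54.36 GB

116 min = 6960 s
Audio: 448 kbps = 0.448 Mbps.
Sum of rendition bitrates: (27.37+0.448) + (23.47+0.448) + (4.9+0.448) + (2.4+0.448) + (2.1+0.448) = 62.480 Mbps.
× 6960 s = 434,861 Mb = 54,358 MB = 54.36 GB.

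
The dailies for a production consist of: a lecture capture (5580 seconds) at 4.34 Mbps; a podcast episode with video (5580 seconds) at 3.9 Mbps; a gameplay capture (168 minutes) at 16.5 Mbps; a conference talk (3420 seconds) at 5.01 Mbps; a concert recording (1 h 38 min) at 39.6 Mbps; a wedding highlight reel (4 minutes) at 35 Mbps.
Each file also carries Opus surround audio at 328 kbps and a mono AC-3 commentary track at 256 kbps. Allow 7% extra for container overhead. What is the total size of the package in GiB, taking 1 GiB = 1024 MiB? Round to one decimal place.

60.9 GiB

Audio total: 328 + 256 = 584 kbps = 0.584 Mbps.
lecture capture: 4.924 Mbps × 5580 s × 1.07 = 29399.2 Mb
podcast episode with video: 4.484 Mbps × 5580 s × 1.07 = 26772.2 Mb
gameplay capture: 17.084 Mbps × 10080 s × 1.07 = 184261.2 Mb
conference talk: 5.594 Mbps × 3420 s × 1.07 = 20470.7 Mb
concert recording: 40.184 Mbps × 5880 s × 1.07 = 252821.7 Mb
wedding highlight reel: 35.584 Mbps × 240 s × 1.07 = 9138.0 Mb
Total: 522862.9 Mb = 65357.9 MB.
= 60.87 GiB.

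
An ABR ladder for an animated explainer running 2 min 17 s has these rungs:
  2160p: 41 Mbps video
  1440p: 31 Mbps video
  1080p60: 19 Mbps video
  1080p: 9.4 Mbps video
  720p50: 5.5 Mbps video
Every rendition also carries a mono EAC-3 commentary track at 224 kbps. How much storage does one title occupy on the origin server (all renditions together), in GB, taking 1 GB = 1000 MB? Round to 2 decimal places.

1.83 GB

2 min 17 s = 137 s
Audio: 224 kbps = 0.224 Mbps.
Sum of rendition bitrates: (41+0.224) + (31+0.224) + (19+0.224) + (9.4+0.224) + (5.5+0.224) = 107.020 Mbps.
× 137 s = 14,662 Mb = 1,833 MB = 1.833 GB.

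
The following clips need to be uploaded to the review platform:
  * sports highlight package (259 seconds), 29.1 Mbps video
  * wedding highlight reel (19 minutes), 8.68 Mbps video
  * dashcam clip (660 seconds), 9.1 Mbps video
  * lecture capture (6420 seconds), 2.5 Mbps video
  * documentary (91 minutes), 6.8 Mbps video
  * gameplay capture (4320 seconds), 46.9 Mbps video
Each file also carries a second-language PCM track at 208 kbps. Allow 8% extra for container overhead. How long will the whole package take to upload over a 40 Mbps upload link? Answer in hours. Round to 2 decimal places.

Audio: 208 kbps = 0.208 Mbps.
sports highlight package: 29.308 Mbps × 259 s × 1.08 = 8198.0 Mb
wedding highlight reel: 8.888 Mbps × 1140 s × 1.08 = 10942.9 Mb
dashcam clip: 9.308 Mbps × 660 s × 1.08 = 6634.7 Mb
lecture capture: 2.708 Mbps × 6420 s × 1.08 = 18776.2 Mb
documentary: 7.008 Mbps × 5460 s × 1.08 = 41324.8 Mb
gameplay capture: 47.108 Mbps × 4320 s × 1.08 = 219787.1 Mb
Total: 305663.7 Mb = 38208.0 MB.
At 40 Mbps: 305663.7 / 40 = 7642 s ≈ 2.12 hours.

2.12 hours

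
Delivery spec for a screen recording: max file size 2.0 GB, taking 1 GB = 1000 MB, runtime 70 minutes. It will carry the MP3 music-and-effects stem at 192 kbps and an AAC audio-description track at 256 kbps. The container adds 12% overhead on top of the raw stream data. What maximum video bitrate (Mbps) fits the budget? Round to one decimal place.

Budget: 2.0 GB = 16000.0 Mb.
Stream payload after overhead: 16000.0 / 1.12 = 14285.7 Mb.
70 min = 4200 s
Total bitrate budget: 14285.7 Mb / 4200 s = 3.401 Mbps.
Audio total: 192 + 256 = 448 kbps = 0.448 Mbps.
Video: 3.401 − 0.448 = 2.953 Mbps.

3.0 Mbps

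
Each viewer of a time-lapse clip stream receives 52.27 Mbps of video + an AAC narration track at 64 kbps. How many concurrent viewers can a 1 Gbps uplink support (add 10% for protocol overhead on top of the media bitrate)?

Audio: 64 kbps = 0.064 Mbps.
Per-viewer media rate: 52.334 Mbps.
On the wire with 10% overhead: 57.567 Mbps.
1 Gbps = 1,000 Mbps; 1,000 / 57.567 = 17.37 → 17 viewers.

17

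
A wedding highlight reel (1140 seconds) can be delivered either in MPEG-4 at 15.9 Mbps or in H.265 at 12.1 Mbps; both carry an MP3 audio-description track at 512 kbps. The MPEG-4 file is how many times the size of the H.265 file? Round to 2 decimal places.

1.30

Audio: 512 kbps = 0.512 Mbps.
MPEG-4: 16.412 Mbps × 1140 s = 18709.7 Mb = 2.178 GiB.
H.265: 12.612 Mbps × 1140 s = 14377.7 Mb = 1.674 GiB.
Ratio: 2.178 / 1.674 = 1.301.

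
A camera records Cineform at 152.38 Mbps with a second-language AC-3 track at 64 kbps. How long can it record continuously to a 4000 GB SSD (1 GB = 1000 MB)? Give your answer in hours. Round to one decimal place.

Audio: 64 kbps = 0.064 Mbps.
Total bitrate: 152.38 + 0.064 = 152.444 Mbps.
Capacity: 4000 GB = 32,000,000 Mb.
Recording time: 32,000,000 / 152.444 = 209,913 s ≈ 58.3 hours.

58.3 hours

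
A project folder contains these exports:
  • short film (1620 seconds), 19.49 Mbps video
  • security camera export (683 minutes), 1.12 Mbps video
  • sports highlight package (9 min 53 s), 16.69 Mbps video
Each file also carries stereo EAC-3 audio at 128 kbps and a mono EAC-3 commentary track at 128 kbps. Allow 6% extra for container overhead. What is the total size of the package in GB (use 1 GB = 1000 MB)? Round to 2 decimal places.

Audio total: 128 + 128 = 256 kbps = 0.256 Mbps.
short film: 19.746 Mbps × 1620 s × 1.06 = 33907.8 Mb
security camera export: 1.376 Mbps × 40980 s × 1.06 = 59771.8 Mb
sports highlight package: 16.946 Mbps × 593 s × 1.06 = 10651.9 Mb
Total: 104331.5 Mb = 13041.4 MB.
= 13.04 GB.

13.04 GB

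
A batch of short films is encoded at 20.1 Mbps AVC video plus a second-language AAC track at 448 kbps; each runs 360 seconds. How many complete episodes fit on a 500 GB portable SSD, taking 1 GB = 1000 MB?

540

Audio: 448 kbps = 0.448 Mbps.
Total bitrate: 20.548 Mbps.
Per item: 20.548 Mbps × 360 s = 7,397 Mb = 924.7 MB.
Capacity: 500 GB = 4,000,000 Mb; 540.74 items → 540 complete.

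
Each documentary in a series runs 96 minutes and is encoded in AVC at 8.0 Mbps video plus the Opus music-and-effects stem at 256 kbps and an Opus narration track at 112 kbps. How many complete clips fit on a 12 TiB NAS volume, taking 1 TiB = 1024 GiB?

2189

96 min = 5760 s
Audio total: 256 + 112 = 368 kbps = 0.368 Mbps.
Total bitrate: 8.368 Mbps.
Per item: 8.368 Mbps × 5760 s = 48,200 Mb = 6,025 MB.
Capacity: 12 TiB = 105,553,116 Mb; 2189.91 items → 2189 complete.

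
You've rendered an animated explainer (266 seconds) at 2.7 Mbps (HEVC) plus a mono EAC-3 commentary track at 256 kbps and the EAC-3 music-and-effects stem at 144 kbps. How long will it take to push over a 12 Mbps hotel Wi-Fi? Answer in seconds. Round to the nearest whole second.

Audio total: 256 + 144 = 400 kbps = 0.400 Mbps.
Total bitrate: 3.100 Mbps.
File: 3.100 Mbps × 266 s = 824.6 Mb.
At 12 Mbps: 824.6 / 12 = 68.7 s ≈ 68.7 seconds.

69 seconds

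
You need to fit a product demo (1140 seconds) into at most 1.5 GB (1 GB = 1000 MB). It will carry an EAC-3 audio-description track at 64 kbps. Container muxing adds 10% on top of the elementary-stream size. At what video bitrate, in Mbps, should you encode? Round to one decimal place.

9.5 Mbps

Budget: 1.5 GB = 12000.0 Mb.
Stream payload after overhead: 12000.0 / 1.10 = 10909.1 Mb.
Total bitrate budget: 10909.1 Mb / 1140 s = 9.569 Mbps.
Audio: 64 kbps = 0.064 Mbps.
Video: 9.569 − 0.064 = 9.505 Mbps.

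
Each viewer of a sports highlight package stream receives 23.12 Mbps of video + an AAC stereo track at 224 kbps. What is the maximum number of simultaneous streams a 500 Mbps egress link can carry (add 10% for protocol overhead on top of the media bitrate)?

19

Audio: 224 kbps = 0.224 Mbps.
Per-viewer media rate: 23.344 Mbps.
On the wire with 10% overhead: 25.678 Mbps.
500 Mbps = 500.0 Mbps; 500.0 / 25.678 = 19.47 → 19 viewers.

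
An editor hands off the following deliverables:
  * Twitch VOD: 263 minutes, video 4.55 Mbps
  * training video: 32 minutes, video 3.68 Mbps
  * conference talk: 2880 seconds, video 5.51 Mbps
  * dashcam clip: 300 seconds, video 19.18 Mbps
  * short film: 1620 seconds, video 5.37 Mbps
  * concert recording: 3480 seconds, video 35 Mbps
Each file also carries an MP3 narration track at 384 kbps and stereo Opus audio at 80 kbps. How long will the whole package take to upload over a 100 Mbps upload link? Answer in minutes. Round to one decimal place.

Audio total: 384 + 80 = 464 kbps = 0.464 Mbps.
Twitch VOD: 5.014 Mbps × 15780 s = 79120.9 Mb
training video: 4.144 Mbps × 1920 s = 7956.5 Mb
conference talk: 5.974 Mbps × 2880 s = 17205.1 Mb
dashcam clip: 19.644 Mbps × 300 s = 5893.2 Mb
short film: 5.834 Mbps × 1620 s = 9451.1 Mb
concert recording: 35.464 Mbps × 3480 s = 123414.7 Mb
Total: 243041.5 Mb = 30380.2 MB.
At 100 Mbps: 243041.5 / 100 = 2430 s ≈ 40.5 minutes.

40.5 minutes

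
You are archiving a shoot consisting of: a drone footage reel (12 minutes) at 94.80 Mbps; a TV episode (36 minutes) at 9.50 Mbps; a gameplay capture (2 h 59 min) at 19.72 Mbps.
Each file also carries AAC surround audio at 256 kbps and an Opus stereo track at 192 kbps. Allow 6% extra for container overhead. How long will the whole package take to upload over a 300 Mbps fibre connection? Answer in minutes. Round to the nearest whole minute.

Audio total: 256 + 192 = 448 kbps = 0.448 Mbps.
drone footage reel: 95.248 Mbps × 720 s × 1.06 = 72693.3 Mb
TV episode: 9.948 Mbps × 2160 s × 1.06 = 22776.9 Mb
gameplay capture: 20.168 Mbps × 10740 s × 1.06 = 229600.6 Mb
Total: 325070.8 Mb = 40633.8 MB.
At 300 Mbps: 325070.8 / 300 = 1084 s ≈ 18.1 minutes.

18 minutes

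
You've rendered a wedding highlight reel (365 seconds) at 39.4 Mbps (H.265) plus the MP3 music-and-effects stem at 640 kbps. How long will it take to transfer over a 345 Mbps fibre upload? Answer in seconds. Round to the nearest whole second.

Audio: 640 kbps = 0.640 Mbps.
Total bitrate: 40.040 Mbps.
File: 40.040 Mbps × 365 s = 14614.6 Mb.
At 345 Mbps: 14614.6 / 345 = 42.4 s ≈ 42.4 seconds.

42 seconds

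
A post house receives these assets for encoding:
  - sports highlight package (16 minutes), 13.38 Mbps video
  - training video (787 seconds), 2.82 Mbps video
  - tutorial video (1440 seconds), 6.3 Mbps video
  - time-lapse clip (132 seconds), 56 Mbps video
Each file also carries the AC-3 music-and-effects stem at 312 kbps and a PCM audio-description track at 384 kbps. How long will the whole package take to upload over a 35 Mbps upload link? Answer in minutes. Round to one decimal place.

16.1 minutes

Audio total: 312 + 384 = 696 kbps = 0.696 Mbps.
sports highlight package: 14.076 Mbps × 960 s = 13513.0 Mb
training video: 3.516 Mbps × 787 s = 2767.1 Mb
tutorial video: 6.996 Mbps × 1440 s = 10074.2 Mb
time-lapse clip: 56.696 Mbps × 132 s = 7483.9 Mb
Total: 33838.2 Mb = 4229.8 MB.
At 35 Mbps: 33838.2 / 35 = 967 s ≈ 16.1 minutes.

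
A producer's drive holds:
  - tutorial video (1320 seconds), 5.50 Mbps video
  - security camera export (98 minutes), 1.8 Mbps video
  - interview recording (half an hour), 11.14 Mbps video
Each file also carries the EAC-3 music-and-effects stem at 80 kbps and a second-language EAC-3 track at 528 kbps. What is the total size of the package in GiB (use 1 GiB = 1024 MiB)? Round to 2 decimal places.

5.05 GiB

Audio total: 80 + 528 = 608 kbps = 0.608 Mbps.
tutorial video: 6.108 Mbps × 1320 s = 8062.6 Mb
security camera export: 2.408 Mbps × 5880 s = 14159.0 Mb
interview recording: 11.748 Mbps × 1800 s = 21146.4 Mb
Total: 43368.0 Mb = 5421.0 MB.
= 5.049 GiB.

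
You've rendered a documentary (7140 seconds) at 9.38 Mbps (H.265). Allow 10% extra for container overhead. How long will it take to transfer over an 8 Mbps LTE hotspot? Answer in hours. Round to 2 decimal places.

File: 9.380 Mbps × 7140 s = 66973.2 Mb.
With 10% container overhead: ×1.10. → 73670.5 Mb.
At 8 Mbps: 73670.5 / 8 = 9208.8 s ≈ 2.56 hours.

2.56 hours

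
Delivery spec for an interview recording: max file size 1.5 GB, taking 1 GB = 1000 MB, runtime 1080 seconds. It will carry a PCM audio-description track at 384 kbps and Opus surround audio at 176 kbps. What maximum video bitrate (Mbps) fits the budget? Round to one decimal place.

Budget: 1.5 GB = 12000.0 Mb.
Total bitrate budget: 12000.0 Mb / 1080 s = 11.111 Mbps.
Audio total: 384 + 176 = 560 kbps = 0.560 Mbps.
Video: 11.111 − 0.560 = 10.551 Mbps.

10.6 Mbps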